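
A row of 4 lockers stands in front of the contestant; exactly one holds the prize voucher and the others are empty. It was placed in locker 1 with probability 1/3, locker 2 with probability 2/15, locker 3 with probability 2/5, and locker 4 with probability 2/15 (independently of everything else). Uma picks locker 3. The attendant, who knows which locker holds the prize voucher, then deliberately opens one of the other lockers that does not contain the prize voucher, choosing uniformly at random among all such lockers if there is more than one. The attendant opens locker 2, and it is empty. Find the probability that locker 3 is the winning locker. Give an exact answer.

Apply Bayes' rule, conditioning on where the prize voucher actually is.
If it is in locker 1 (prior 1/3): the attendant has 2 equally likely choices, so probability 1/2; weight (1/3)·(1/2) = 1/6.
If it is in locker 2 (prior 2/15): the attendant opened locker 2, so this case is ruled out; weight (2/15)·0 = 0.
If it is in locker 3 (prior 2/5): the attendant has 3 equally likely choices, so probability 1/3; weight (2/5)·(1/3) = 2/15.
If it is in locker 4 (prior 2/15): the attendant has 2 equally likely choices, so probability 1/2; weight (2/15)·(1/2) = 1/15.
The weights sum to 11/30.
So P(the prize voucher in locker 3 | the attendant opened locker 2) = (2/15) / (11/30) = 4/11.

4/11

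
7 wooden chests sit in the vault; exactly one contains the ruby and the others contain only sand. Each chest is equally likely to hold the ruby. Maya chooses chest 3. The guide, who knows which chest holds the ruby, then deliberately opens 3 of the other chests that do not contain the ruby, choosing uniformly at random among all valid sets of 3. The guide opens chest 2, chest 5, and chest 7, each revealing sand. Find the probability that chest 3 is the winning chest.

Consider each possible location of the ruby in turn.
If it is in any of chests 1, 4, and 6 (prior 1/7 each): the guide has 10 equally likely choices, so probability 1/10; weight (1/7)·(1/10) = 1/70 each.
If it is in any of chests 2, 5, and 7 (prior 1/7 each): that chest was opened and seen not to hold the prize — ruled out; weight (1/7)·0 = 0 each.
If it is in chest 3 (prior 1/7): the guide has 20 equally likely choices, so probability 1/20; weight (1/7)·(1/20) = 1/140.
The weights sum to 1/20.
So P(the ruby in chest 3 | the guide opened chest 2, chest 5, and chest 7) = (1/140) / (1/20) = 1/7.

1/7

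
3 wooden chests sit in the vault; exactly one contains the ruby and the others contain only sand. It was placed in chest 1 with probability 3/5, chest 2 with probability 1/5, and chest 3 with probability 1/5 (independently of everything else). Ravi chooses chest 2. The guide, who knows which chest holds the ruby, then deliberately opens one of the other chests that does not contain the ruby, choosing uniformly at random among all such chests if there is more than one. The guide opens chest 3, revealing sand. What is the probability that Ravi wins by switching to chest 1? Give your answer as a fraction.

Consider each possible location of the ruby in turn.
If it is in chest 1 (prior 3/5): the guide has no choice, probability 1; weight (3/5)·1 = 3/5.
If it is in chest 2 (prior 1/5): the guide has 2 equally likely choices, so probability 1/2; weight (1/5)·(1/2) = 1/10.
If it is in chest 3 (prior 1/5): the guide opened chest 3, so this case is ruled out; weight (1/5)·0 = 0.
The weights sum to 7/10.
So P(the ruby in chest 1 | the guide opened chest 3) = (3/5) / (7/10) = 6/7.

6/7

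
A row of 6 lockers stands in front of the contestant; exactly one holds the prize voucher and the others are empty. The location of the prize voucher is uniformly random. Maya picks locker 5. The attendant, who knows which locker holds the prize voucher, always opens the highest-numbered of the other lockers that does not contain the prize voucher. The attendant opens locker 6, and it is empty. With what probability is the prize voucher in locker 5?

1/5

Consider each possible location of the prize voucher in turn.
If it is in any of lockers 1, 2, 3, 4, and 5 (prior 1/6 each): locker 6 is the highest-numbered option available, probability 1; weight (1/6)·1 = 1/6 each.
If it is in locker 6 (prior 1/6): the attendant opened locker 6, so this case is ruled out; weight (1/6)·0 = 0.
The weights sum to 5/6.
So P(the prize voucher in locker 5 | the attendant opened locker 6) = (1/6) / (5/6) = 1/5.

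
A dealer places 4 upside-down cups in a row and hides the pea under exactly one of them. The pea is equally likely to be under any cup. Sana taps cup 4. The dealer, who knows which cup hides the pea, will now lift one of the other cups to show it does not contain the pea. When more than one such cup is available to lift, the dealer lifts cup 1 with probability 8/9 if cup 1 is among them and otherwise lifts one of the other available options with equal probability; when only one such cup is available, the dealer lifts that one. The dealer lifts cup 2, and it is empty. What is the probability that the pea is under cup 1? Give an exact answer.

3/4

Consider each possible location of the pea in turn.
If it is under cup 1 (prior 1/4): cup 1 holds the prize so is unavailable; the dealer chooses uniformly among the 2 others, probability 1/2; weight (1/4)·(1/2) = 1/8.
If it is under cup 2 (prior 1/4): the dealer opened cup 2, so this case is ruled out; weight (1/4)·0 = 0.
If it is under cup 3 (prior 1/4): cup 1 is available but not opened, probability 1/9; weight (1/4)·(1/9) = 1/36.
If it is under cup 4 (prior 1/4): cup 1 is available but not opened; cup 2 gets probability (1 − 8/9)/2 = 1/18; weight (1/4)·(1/18) = 1/72.
The weights sum to 1/6.
So P(the pea under cup 1 | the dealer opened cup 2) = (1/8) / (1/6) = 3/4.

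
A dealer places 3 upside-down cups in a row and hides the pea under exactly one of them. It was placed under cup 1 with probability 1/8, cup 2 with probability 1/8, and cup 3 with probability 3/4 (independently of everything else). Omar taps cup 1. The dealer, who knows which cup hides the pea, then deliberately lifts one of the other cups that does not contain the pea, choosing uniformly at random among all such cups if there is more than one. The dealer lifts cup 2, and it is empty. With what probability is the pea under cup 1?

1/13

Apply Bayes' rule, conditioning on where the pea actually is.
If it is under cup 1 (prior 1/8): the dealer has 2 equally likely choices, so probability 1/2; weight (1/8)·(1/2) = 1/16.
If it is under cup 2 (prior 1/8): the dealer opened cup 2, so this case is ruled out; weight (1/8)·0 = 0.
If it is under cup 3 (prior 3/4): the dealer has no choice, probability 1; weight (3/4)·1 = 3/4.
The weights sum to 13/16.
So P(the pea under cup 1 | the dealer opened cup 2) = (1/16) / (13/16) = 1/13.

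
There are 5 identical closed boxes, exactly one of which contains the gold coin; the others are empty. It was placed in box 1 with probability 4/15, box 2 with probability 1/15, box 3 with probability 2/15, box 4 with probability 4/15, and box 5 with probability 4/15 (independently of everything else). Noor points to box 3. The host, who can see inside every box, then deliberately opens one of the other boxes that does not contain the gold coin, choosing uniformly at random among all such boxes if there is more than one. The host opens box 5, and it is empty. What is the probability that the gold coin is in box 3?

1/7

Apply Bayes' rule, conditioning on where the gold coin actually is.
If it is in either of boxes 1 and 4 (prior 4/15 each): the host has 3 equally likely choices, so probability 1/3; weight (4/15)·(1/3) = 4/45 each.
If it is in box 2 (prior 1/15): the host has 3 equally likely choices, so probability 1/3; weight (1/15)·(1/3) = 1/45.
If it is in box 3 (prior 2/15): the host has 4 equally likely choices, so probability 1/4; weight (2/15)·(1/4) = 1/30.
If it is in box 5 (prior 4/15): the host opened box 5, so this case is ruled out; weight (4/15)·0 = 0.
The weights sum to 7/30.
So P(the gold coin in box 3 | the host opened box 5) = (1/30) / (7/30) = 1/7.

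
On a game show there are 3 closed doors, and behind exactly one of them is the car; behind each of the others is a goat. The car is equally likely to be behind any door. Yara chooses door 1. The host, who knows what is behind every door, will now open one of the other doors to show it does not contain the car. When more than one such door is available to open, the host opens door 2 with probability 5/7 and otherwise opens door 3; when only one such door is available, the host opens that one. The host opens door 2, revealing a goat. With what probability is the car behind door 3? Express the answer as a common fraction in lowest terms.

7/12

Apply Bayes' rule, conditioning on where the car actually is.
If it is behind door 1 (prior 1/3): door 2 is available, opened with probability 5/7; weight (1/3)·(5/7) = 5/21.
If it is behind door 2 (prior 1/3): the host opened door 2, so this case is ruled out; weight (1/3)·0 = 0.
If it is behind door 3 (prior 1/3): only door 2 is available, probability 1; weight (1/3)·1 = 1/3.
The weights sum to 4/7.
So P(the car behind door 3 | the host opened door 2) = (1/3) / (4/7) = 7/12.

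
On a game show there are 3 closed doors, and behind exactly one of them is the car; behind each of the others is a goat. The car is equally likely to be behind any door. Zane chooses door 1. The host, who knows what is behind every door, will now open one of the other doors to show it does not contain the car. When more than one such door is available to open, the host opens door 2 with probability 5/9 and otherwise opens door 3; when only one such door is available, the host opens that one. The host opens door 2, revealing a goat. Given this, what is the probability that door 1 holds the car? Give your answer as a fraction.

5/14

Apply Bayes' rule, conditioning on where the car actually is.
If it is behind door 1 (prior 1/3): door 2 is available, opened with probability 5/9; weight (1/3)·(5/9) = 5/27.
If it is behind door 2 (prior 1/3): the host opened door 2, so this case is ruled out; weight (1/3)·0 = 0.
If it is behind door 3 (prior 1/3): only door 2 is available, probability 1; weight (1/3)·1 = 1/3.
The weights sum to 14/27.
So P(the car behind door 1 | the host opened door 2) = (5/27) / (14/27) = 5/14.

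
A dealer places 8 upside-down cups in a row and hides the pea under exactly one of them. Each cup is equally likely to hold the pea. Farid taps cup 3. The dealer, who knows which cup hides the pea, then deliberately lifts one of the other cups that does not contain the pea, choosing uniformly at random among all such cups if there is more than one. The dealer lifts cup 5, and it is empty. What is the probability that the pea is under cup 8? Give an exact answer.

Apply Bayes' rule, conditioning on where the pea actually is.
If it is under any of cups 1, 2, 4, 6, 7, and 8 (prior 1/8 each): the dealer has 6 equally likely choices, so probability 1/6; weight (1/8)·(1/6) = 1/48 each.
If it is under cup 3 (prior 1/8): the dealer has 7 equally likely choices, so probability 1/7; weight (1/8)·(1/7) = 1/56.
If it is under cup 5 (prior 1/8): the dealer opened cup 5, so this case is ruled out; weight (1/8)·0 = 0.
The weights sum to 1/7.
So P(the pea under cup 8 | the dealer opened cup 5) = (1/48) / (1/7) = 7/48.

7/48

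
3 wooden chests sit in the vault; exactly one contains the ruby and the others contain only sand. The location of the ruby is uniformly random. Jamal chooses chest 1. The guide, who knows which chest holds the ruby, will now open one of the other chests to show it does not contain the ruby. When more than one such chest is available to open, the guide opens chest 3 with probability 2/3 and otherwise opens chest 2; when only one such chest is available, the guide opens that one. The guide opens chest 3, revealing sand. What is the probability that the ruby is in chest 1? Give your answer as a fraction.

2/5

Consider each possible location of the ruby in turn.
If it is in chest 1 (prior 1/3): chest 3 is available, opened with probability 2/3; weight (1/3)·(2/3) = 2/9.
If it is in chest 2 (prior 1/3): only chest 3 is available, probability 1; weight (1/3)·1 = 1/3.
If it is in chest 3 (prior 1/3): the guide opened chest 3, so this case is ruled out; weight (1/3)·0 = 0.
The weights sum to 5/9.
So P(the ruby in chest 1 | the guide opened chest 3) = (2/9) / (5/9) = 2/5.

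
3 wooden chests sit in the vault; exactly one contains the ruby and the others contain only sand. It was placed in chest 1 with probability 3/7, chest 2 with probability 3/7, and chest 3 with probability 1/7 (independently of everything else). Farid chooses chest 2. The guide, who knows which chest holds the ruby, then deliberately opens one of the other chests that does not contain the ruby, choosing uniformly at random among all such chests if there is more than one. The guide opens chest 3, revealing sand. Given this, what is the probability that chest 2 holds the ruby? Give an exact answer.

1/3

Condition on the true location of the ruby.
If it is in chest 1 (prior 3/7): the guide has no choice, probability 1; weight (3/7)·1 = 3/7.
If it is in chest 2 (prior 3/7): the guide has 2 equally likely choices, so probability 1/2; weight (3/7)·(1/2) = 3/14.
If it is in chest 3 (prior 1/7): the guide opened chest 3, so this case is ruled out; weight (1/7)·0 = 0.
The weights sum to 9/14.
So P(the ruby in chest 2 | the guide opened chest 3) = (3/14) / (9/14) = 1/3.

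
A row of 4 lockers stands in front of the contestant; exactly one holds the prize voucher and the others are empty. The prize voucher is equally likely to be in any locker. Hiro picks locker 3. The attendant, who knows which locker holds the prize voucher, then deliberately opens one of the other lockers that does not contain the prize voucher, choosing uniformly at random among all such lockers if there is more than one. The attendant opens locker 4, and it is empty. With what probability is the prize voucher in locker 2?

Condition on the true location of the prize voucher.
If it is in either of lockers 1 and 2 (prior 1/4 each): the attendant has 2 equally likely choices, so probability 1/2; weight (1/4)·(1/2) = 1/8 each.
If it is in locker 3 (prior 1/4): the attendant has 3 equally likely choices, so probability 1/3; weight (1/4)·(1/3) = 1/12.
If it is in locker 4 (prior 1/4): the attendant opened locker 4, so this case is ruled out; weight (1/4)·0 = 0.
The weights sum to 1/3.
So P(the prize voucher in locker 2 | the attendant opened locker 4) = (1/8) / (1/3) = 3/8.

3/8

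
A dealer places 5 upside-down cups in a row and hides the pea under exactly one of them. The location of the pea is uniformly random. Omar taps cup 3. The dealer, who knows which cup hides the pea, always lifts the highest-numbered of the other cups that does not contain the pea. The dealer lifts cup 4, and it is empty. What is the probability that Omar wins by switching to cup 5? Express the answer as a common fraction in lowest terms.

1

Condition on the true location of the pea.
If it is under any of cups 1, 2, and 3 (prior 1/5 each): the dealer would have opened cup 5 instead, probability 0; weight (1/5)·0 = 0 each.
If it is under cup 4 (prior 1/5): the dealer opened cup 4, so this case is ruled out; weight (1/5)·0 = 0.
If it is under cup 5 (prior 1/5): cup 4 is the highest-numbered option available, probability 1; weight (1/5)·1 = 1/5.
The weights sum to 1/5.
So P(the pea under cup 5 | the dealer opened cup 4) = (1/5) / (1/5) = 1.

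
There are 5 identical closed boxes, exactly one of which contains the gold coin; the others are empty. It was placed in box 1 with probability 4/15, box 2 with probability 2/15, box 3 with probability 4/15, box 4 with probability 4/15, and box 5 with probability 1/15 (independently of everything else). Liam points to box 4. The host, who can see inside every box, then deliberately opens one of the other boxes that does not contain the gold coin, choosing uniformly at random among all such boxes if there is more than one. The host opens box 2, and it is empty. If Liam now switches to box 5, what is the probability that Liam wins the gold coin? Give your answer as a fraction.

Condition on the true location of the gold coin.
If it is in either of boxes 1 and 3 (prior 4/15 each): the host has 3 equally likely choices, so probability 1/3; weight (4/15)·(1/3) = 4/45 each.
If it is in box 2 (prior 2/15): the host opened box 2, so this case is ruled out; weight (2/15)·0 = 0.
If it is in box 4 (prior 4/15): the host has 4 equally likely choices, so probability 1/4; weight (4/15)·(1/4) = 1/15.
If it is in box 5 (prior 1/15): the host has 3 equally likely choices, so probability 1/3; weight (1/15)·(1/3) = 1/45.
The weights sum to 4/15.
So P(the gold coin in box 5 | the host opened box 2) = (1/45) / (4/15) = 1/12.

1/12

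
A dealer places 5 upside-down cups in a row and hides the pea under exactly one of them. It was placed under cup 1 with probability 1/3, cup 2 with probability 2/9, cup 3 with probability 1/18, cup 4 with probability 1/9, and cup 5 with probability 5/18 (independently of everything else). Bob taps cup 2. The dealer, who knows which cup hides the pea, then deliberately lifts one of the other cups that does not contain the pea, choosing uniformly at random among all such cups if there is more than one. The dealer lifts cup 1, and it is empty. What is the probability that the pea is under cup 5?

5/11

Consider each possible location of the pea in turn.
If it is under cup 1 (prior 1/3): the dealer opened cup 1, so this case is ruled out; weight (1/3)·0 = 0.
If it is under cup 2 (prior 2/9): the dealer has 4 equally likely choices, so probability 1/4; weight (2/9)·(1/4) = 1/18.
If it is under cup 3 (prior 1/18): the dealer has 3 equally likely choices, so probability 1/3; weight (1/18)·(1/3) = 1/54.
If it is under cup 4 (prior 1/9): the dealer has 3 equally likely choices, so probability 1/3; weight (1/9)·(1/3) = 1/27.
If it is under cup 5 (prior 5/18): the dealer has 3 equally likely choices, so probability 1/3; weight (5/18)·(1/3) = 5/54.
The weights sum to 11/54.
So P(the pea under cup 5 | the dealer opened cup 1) = (5/54) / (11/54) = 5/11.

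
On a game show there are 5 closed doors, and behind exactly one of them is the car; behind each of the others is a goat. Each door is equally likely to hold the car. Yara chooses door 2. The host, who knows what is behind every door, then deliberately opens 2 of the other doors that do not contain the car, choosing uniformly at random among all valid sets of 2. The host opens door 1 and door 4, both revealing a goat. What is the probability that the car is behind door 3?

2/5

Condition on the true location of the car.
If it is behind either of doors 1 and 4 (prior 1/5 each): that door was opened and seen not to hold the prize — ruled out; weight (1/5)·0 = 0 each.
If it is behind door 2 (prior 1/5): the host has 6 equally likely choices, so probability 1/6; weight (1/5)·(1/6) = 1/30.
If it is behind either of doors 3 and 5 (prior 1/5 each): the host has 3 equally likely choices, so probability 1/3; weight (1/5)·(1/3) = 1/15 each.
The weights sum to 1/6.
So P(the car behind door 3 | the host opened door 1 and door 4) = (1/15) / (1/6) = 2/5.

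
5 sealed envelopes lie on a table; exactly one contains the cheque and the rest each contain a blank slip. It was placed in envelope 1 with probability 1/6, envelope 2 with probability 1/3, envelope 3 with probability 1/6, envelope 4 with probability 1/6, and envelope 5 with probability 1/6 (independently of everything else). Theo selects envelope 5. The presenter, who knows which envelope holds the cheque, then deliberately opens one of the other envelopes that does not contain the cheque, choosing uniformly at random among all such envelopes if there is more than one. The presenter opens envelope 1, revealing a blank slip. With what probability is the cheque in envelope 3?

Condition on the true location of the cheque.
If it is in envelope 1 (prior 1/6): the presenter opened envelope 1, so this case is ruled out; weight (1/6)·0 = 0.
If it is in envelope 2 (prior 1/3): the presenter has 3 equally likely choices, so probability 1/3; weight (1/3)·(1/3) = 1/9.
If it is in either of envelopes 3 and 4 (prior 1/6 each): the presenter has 3 equally likely choices, so probability 1/3; weight (1/6)·(1/3) = 1/18 each.
If it is in envelope 5 (prior 1/6): the presenter has 4 equally likely choices, so probability 1/4; weight (1/6)·(1/4) = 1/24.
The weights sum to 19/72.
So P(the cheque in envelope 3 | the presenter opened envelope 1) = (1/18) / (19/72) = 4/19.

4/19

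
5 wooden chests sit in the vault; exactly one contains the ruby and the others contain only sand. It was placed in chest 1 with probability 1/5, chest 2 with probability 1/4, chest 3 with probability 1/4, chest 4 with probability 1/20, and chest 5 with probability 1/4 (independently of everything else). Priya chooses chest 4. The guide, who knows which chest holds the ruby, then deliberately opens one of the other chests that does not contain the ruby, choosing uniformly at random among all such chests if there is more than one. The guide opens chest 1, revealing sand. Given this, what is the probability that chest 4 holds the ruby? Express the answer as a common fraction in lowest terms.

1/21

Consider each possible location of the ruby in turn.
If it is in chest 1 (prior 1/5): the guide opened chest 1, so this case is ruled out; weight (1/5)·0 = 0.
If it is in any of chests 2, 3, and 5 (prior 1/4 each): the guide has 3 equally likely choices, so probability 1/3; weight (1/4)·(1/3) = 1/12 each.
If it is in chest 4 (prior 1/20): the guide has 4 equally likely choices, so probability 1/4; weight (1/20)·(1/4) = 1/80.
The weights sum to 21/80.
So P(the ruby in chest 4 | the guide opened chest 1) = (1/80) / (21/80) = 1/21.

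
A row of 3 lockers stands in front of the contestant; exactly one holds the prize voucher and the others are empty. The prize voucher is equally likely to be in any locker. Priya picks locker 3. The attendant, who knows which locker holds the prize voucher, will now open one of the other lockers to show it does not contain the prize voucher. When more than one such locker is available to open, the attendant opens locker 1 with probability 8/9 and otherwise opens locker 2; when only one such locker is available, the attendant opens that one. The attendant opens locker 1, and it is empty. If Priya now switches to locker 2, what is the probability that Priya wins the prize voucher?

Consider each possible location of the prize voucher in turn.
If it is in locker 1 (prior 1/3): the attendant opened locker 1, so this case is ruled out; weight (1/3)·0 = 0.
If it is in locker 2 (prior 1/3): only locker 1 is available, probability 1; weight (1/3)·1 = 1/3.
If it is in locker 3 (prior 1/3): locker 1 is available, opened with probability 8/9; weight (1/3)·(8/9) = 8/27.
The weights sum to 17/27.
So P(the prize voucher in locker 2 | the attendant opened locker 1) = (1/3) / (17/27) = 9/17.

9/17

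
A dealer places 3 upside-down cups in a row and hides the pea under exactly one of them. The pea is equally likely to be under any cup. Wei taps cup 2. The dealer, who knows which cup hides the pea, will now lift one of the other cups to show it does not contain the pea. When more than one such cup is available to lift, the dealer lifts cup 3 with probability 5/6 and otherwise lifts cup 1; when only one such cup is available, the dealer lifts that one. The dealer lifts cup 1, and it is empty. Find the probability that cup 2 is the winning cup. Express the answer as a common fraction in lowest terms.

Consider each possible location of the pea in turn.
If it is under cup 1 (prior 1/3): the dealer opened cup 1, so this case is ruled out; weight (1/3)·0 = 0.
If it is under cup 2 (prior 1/3): cup 3 is available but not opened, probability 1/6; weight (1/3)·(1/6) = 1/18.
If it is under cup 3 (prior 1/3): only cup 1 is available, probability 1; weight (1/3)·1 = 1/3.
The weights sum to 7/18.
So P(the pea under cup 2 | the dealer opened cup 1) = (1/18) / (7/18) = 1/7.

1/7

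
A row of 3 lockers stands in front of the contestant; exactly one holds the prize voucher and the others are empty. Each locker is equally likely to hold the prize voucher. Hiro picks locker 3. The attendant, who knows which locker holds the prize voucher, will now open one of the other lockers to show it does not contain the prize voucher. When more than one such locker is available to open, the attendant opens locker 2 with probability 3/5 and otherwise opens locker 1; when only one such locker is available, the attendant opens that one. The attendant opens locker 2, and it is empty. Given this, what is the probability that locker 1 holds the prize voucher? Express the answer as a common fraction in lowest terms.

5/8

Apply Bayes' rule, conditioning on where the prize voucher actually is.
If it is in locker 1 (prior 1/3): only locker 2 is available, probability 1; weight (1/3)·1 = 1/3.
If it is in locker 2 (prior 1/3): the attendant opened locker 2, so this case is ruled out; weight (1/3)·0 = 0.
If it is in locker 3 (prior 1/3): locker 2 is available, opened with probability 3/5; weight (1/3)·(3/5) = 1/5.
The weights sum to 8/15.
So P(the prize voucher in locker 1 | the attendant opened locker 2) = (1/3) / (8/15) = 5/8.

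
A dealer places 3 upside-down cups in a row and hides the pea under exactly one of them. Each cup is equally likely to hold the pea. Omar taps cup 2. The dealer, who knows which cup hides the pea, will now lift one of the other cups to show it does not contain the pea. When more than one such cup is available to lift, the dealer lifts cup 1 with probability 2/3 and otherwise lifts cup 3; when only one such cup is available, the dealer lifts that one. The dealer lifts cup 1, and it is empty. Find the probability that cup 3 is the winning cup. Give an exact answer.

3/5

Condition on the true location of the pea.
If it is under cup 1 (prior 1/3): the dealer opened cup 1, so this case is ruled out; weight (1/3)·0 = 0.
If it is under cup 2 (prior 1/3): cup 1 is available, opened with probability 2/3; weight (1/3)·(2/3) = 2/9.
If it is under cup 3 (prior 1/3): only cup 1 is available, probability 1; weight (1/3)·1 = 1/3.
The weights sum to 5/9.
So P(the pea under cup 3 | the dealer opened cup 1) = (1/3) / (5/9) = 3/5.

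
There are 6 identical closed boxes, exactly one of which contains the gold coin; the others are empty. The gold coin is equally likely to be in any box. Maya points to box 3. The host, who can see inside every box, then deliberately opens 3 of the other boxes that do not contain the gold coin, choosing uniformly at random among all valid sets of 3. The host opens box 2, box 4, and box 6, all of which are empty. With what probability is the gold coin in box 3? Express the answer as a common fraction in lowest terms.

Condition on the true location of the gold coin.
If it is in either of boxes 1 and 5 (prior 1/6 each): the host has 4 equally likely choices, so probability 1/4; weight (1/6)·(1/4) = 1/24 each.
If it is in any of boxes 2, 4, and 6 (prior 1/6 each): that box was opened and seen not to hold the prize — ruled out; weight (1/6)·0 = 0 each.
If it is in box 3 (prior 1/6): the host has 10 equally likely choices, so probability 1/10; weight (1/6)·(1/10) = 1/60.
The weights sum to 1/10.
So P(the gold coin in box 3 | the host opened box 2, box 4, and box 6) = (1/60) / (1/10) = 1/6.

1/6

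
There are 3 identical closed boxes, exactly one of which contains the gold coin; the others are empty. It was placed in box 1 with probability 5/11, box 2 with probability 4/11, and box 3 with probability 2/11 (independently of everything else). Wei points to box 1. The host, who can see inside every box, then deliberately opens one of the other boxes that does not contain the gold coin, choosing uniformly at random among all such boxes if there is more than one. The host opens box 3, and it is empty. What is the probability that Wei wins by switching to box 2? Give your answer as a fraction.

8/13

Condition on the true location of the gold coin.
If it is in box 1 (prior 5/11): the host has 2 equally likely choices, so probability 1/2; weight (5/11)·(1/2) = 5/22.
If it is in box 2 (prior 4/11): the host has no choice, probability 1; weight (4/11)·1 = 4/11.
If it is in box 3 (prior 2/11): the host opened box 3, so this case is ruled out; weight (2/11)·0 = 0.
The weights sum to 13/22.
So P(the gold coin in box 2 | the host opened box 3) = (4/11) / (13/22) = 8/13.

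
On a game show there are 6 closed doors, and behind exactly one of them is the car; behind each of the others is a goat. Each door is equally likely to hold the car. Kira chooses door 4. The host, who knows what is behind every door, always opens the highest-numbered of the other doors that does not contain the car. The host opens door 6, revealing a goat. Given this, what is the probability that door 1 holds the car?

Apply Bayes' rule, conditioning on where the car actually is.
If it is behind any of doors 1, 2, 3, 4, and 5 (prior 1/6 each): door 6 is the highest-numbered option available, probability 1; weight (1/6)·1 = 1/6 each.
If it is behind door 6 (prior 1/6): the host opened door 6, so this case is ruled out; weight (1/6)·0 = 0.
The weights sum to 5/6.
So P(the car behind door 1 | the host opened door 6) = (1/6) / (5/6) = 1/5.

1/5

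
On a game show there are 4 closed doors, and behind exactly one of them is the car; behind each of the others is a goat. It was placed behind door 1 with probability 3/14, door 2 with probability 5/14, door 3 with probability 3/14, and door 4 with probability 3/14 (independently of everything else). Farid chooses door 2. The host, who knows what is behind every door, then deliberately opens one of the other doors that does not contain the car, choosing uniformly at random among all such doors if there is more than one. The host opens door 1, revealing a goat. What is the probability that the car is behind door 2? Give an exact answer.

Consider each possible location of the car in turn.
If it is behind door 1 (prior 3/14): the host opened door 1, so this case is ruled out; weight (3/14)·0 = 0.
If it is behind door 2 (prior 5/14): the host has 3 equally likely choices, so probability 1/3; weight (5/14)·(1/3) = 5/42.
If it is behind either of doors 3 and 4 (prior 3/14 each): the host has 2 equally likely choices, so probability 1/2; weight (3/14)·(1/2) = 3/28 each.
The weights sum to 1/3.
So P(the car behind door 2 | the host opened door 1) = (5/42) / (1/3) = 5/14.

5/14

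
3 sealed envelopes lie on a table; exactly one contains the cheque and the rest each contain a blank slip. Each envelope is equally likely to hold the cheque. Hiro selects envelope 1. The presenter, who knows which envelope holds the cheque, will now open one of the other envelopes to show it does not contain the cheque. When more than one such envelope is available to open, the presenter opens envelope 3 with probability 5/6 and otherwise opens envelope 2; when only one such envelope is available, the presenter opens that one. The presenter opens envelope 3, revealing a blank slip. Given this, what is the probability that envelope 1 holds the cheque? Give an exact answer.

5/11

Consider each possible location of the cheque in turn.
If it is in envelope 1 (prior 1/3): envelope 3 is available, opened with probability 5/6; weight (1/3)·(5/6) = 5/18.
If it is in envelope 2 (prior 1/3): only envelope 3 is available, probability 1; weight (1/3)·1 = 1/3.
If it is in envelope 3 (prior 1/3): the presenter opened envelope 3, so this case is ruled out; weight (1/3)·0 = 0.
The weights sum to 11/18.
So P(the cheque in envelope 1 | the presenter opened envelope 3) = (5/18) / (11/18) = 5/11.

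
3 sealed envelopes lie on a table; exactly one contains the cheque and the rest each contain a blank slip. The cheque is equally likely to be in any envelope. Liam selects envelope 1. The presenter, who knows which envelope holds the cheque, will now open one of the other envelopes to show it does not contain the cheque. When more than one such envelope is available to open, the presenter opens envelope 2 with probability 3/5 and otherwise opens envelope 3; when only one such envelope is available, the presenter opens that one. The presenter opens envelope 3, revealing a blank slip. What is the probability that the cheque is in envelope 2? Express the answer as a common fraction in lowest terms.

5/7

Apply Bayes' rule, conditioning on where the cheque actually is.
If it is in envelope 1 (prior 1/3): envelope 2 is available but not opened, probability 2/5; weight (1/3)·(2/5) = 2/15.
If it is in envelope 2 (prior 1/3): only envelope 3 is available, probability 1; weight (1/3)·1 = 1/3.
If it is in envelope 3 (prior 1/3): the presenter opened envelope 3, so this case is ruled out; weight (1/3)·0 = 0.
The weights sum to 7/15.
So P(the cheque in envelope 2 | the presenter opened envelope 3) = (1/3) / (7/15) = 5/7.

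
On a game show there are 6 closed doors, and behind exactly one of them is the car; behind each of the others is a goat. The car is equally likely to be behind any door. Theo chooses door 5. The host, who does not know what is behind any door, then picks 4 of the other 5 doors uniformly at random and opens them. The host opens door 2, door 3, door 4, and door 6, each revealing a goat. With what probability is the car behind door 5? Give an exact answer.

Because the host chose which doors to open without knowing where the car is, the choice is independent of the prize location. Learning that none of the 4 opened doors holds the car simply rules out those 4 locations and leaves the remaining 2 doors still equally likely by symmetry.
So P(the car behind door 5) = 1/2.

1/2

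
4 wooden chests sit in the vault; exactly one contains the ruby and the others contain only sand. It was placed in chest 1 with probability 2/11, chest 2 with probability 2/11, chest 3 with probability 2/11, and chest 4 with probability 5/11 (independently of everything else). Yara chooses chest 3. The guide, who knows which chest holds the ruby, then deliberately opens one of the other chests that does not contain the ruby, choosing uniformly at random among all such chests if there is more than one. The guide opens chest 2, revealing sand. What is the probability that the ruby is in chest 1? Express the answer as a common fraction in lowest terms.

Apply Bayes' rule, conditioning on where the ruby actually is.
If it is in chest 1 (prior 2/11): the guide has 2 equally likely choices, so probability 1/2; weight (2/11)·(1/2) = 1/11.
If it is in chest 2 (prior 2/11): the guide opened chest 2, so this case is ruled out; weight (2/11)·0 = 0.
If it is in chest 3 (prior 2/11): the guide has 3 equally likely choices, so probability 1/3; weight (2/11)·(1/3) = 2/33.
If it is in chest 4 (prior 5/11): the guide has 2 equally likely choices, so probability 1/2; weight (5/11)·(1/2) = 5/22.
The weights sum to 25/66.
So P(the ruby in chest 1 | the guide opened chest 2) = (1/11) / (25/66) = 6/25.

6/25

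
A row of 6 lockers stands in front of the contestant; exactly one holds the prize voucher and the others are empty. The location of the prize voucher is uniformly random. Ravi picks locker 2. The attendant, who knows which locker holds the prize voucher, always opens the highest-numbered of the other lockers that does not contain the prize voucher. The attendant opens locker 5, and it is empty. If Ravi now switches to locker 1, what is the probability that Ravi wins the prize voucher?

Consider each possible location of the prize voucher in turn.
If it is in any of lockers 1, 2, 3, and 4 (prior 1/6 each): the attendant would have opened locker 6 instead, probability 0; weight (1/6)·0 = 0 each.
If it is in locker 5 (prior 1/6): the attendant opened locker 5, so this case is ruled out; weight (1/6)·0 = 0.
If it is in locker 6 (prior 1/6): locker 5 is the highest-numbered option available, probability 1; weight (1/6)·1 = 1/6.
The weights sum to 1/6.
So P(the prize voucher in locker 1 | the attendant opened locker 5) = 0 / (1/6) = 0.

0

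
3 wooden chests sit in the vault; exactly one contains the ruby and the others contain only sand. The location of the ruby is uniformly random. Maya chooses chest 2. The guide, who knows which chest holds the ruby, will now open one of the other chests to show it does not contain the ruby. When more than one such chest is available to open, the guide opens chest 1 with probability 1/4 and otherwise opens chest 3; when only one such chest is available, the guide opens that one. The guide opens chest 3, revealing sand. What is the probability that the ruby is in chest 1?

Apply Bayes' rule, conditioning on where the ruby actually is.
If it is in chest 1 (prior 1/3): only chest 3 is available, probability 1; weight (1/3)·1 = 1/3.
If it is in chest 2 (prior 1/3): chest 1 is available but not opened, probability 3/4; weight (1/3)·(3/4) = 1/4.
If it is in chest 3 (prior 1/3): the guide opened chest 3, so this case is ruled out; weight (1/3)·0 = 0.
The weights sum to 7/12.
So P(the ruby in chest 1 | the guide opened chest 3) = (1/3) / (7/12) = 4/7.

4/7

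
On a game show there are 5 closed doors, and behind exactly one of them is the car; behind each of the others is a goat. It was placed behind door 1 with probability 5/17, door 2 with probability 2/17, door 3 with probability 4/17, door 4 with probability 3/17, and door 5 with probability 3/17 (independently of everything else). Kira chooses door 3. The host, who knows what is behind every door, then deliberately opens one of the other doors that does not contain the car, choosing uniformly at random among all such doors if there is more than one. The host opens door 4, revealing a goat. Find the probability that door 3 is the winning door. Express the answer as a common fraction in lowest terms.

Consider each possible location of the car in turn.
If it is behind door 1 (prior 5/17): the host has 3 equally likely choices, so probability 1/3; weight (5/17)·(1/3) = 5/51.
If it is behind door 2 (prior 2/17): the host has 3 equally likely choices, so probability 1/3; weight (2/17)·(1/3) = 2/51.
If it is behind door 3 (prior 4/17): the host has 4 equally likely choices, so probability 1/4; weight (4/17)·(1/4) = 1/17.
If it is behind door 4 (prior 3/17): the host opened door 4, so this case is ruled out; weight (3/17)·0 = 0.
If it is behind door 5 (prior 3/17): the host has 3 equally likely choices, so probability 1/3; weight (3/17)·(1/3) = 1/17.
The weights sum to 13/51.
So P(the car behind door 3 | the host opened door 4) = (1/17) / (13/51) = 3/13.

3/13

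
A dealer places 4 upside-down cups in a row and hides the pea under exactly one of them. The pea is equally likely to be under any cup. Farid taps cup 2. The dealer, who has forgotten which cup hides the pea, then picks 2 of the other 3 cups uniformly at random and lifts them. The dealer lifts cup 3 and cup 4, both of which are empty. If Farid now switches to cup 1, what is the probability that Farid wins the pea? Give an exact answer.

1/2

Consider each possible location of the pea in turn.
If it is under either of cups 1 and 2 (prior 1/4 each): the dealer picks exactly this set with probability 1/3 regardless, and none is the prize; weight (1/4)·(1/3) = 1/12 each.
If it is under either of cups 3 and 4 (prior 1/4 each): that cup was opened and seen not to hold the prize — ruled out; weight (1/4)·0 = 0 each.
The weights sum to 1/6.
So P(the pea under cup 1 | the dealer opened cup 3 and cup 4) = (1/12) / (1/6) = 1/2.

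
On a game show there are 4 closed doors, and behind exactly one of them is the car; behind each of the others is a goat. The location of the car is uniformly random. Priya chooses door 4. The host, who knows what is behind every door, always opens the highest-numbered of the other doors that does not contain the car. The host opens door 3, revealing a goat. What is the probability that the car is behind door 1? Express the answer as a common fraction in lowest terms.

Apply Bayes' rule, conditioning on where the car actually is.
If it is behind any of doors 1, 2, and 4 (prior 1/4 each): door 3 is the highest-numbered option available, probability 1; weight (1/4)·1 = 1/4 each.
If it is behind door 3 (prior 1/4): the host opened door 3, so this case is ruled out; weight (1/4)·0 = 0.
The weights sum to 3/4.
So P(the car behind door 1 | the host opened door 3) = (1/4) / (3/4) = 1/3.

1/3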